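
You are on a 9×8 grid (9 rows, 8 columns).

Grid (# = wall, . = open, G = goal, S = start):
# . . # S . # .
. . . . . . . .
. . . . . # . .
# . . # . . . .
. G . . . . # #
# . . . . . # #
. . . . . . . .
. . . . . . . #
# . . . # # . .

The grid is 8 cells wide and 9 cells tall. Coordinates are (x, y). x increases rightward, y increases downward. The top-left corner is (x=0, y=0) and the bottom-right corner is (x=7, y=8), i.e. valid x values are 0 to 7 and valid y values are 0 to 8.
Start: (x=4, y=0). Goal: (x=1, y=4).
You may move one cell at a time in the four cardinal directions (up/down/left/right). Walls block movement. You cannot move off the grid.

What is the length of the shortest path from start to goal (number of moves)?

BFS from (x=4, y=0) until reaching (x=1, y=4):
  Distance 0: (x=4, y=0)
  Distance 1: (x=5, y=0), (x=4, y=1)
  Distance 2: (x=3, y=1), (x=5, y=1), (x=4, y=2)
  Distance 3: (x=2, y=1), (x=6, y=1), (x=3, y=2), (x=4, y=3)
  Distance 4: (x=2, y=0), (x=1, y=1), (x=7, y=1), (x=2, y=2), (x=6, y=2), (x=5, y=3), (x=4, y=4)
  Distance 5: (x=1, y=0), (x=7, y=0), (x=0, y=1), (x=1, y=2), (x=7, y=2), (x=2, y=3), (x=6, y=3), (x=3, y=4), (x=5, y=4), (x=4, y=5)
  Distance 6: (x=0, y=2), (x=1, y=3), (x=7, y=3), (x=2, y=4), (x=3, y=5), (x=5, y=5), (x=4, y=6)
  Distance 7: (x=1, y=4), (x=2, y=5), (x=3, y=6), (x=5, y=6), (x=4, y=7)  <- goal reached here
One shortest path (7 moves): (x=4, y=0) -> (x=4, y=1) -> (x=3, y=1) -> (x=2, y=1) -> (x=1, y=1) -> (x=1, y=2) -> (x=1, y=3) -> (x=1, y=4)

Answer: Shortest path length: 7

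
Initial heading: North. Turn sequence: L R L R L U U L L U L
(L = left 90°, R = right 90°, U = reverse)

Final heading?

Start: North
  L (left (90° counter-clockwise)) -> West
  R (right (90° clockwise)) -> North
  L (left (90° counter-clockwise)) -> West
  R (right (90° clockwise)) -> North
  L (left (90° counter-clockwise)) -> West
  U (U-turn (180°)) -> East
  U (U-turn (180°)) -> West
  L (left (90° counter-clockwise)) -> South
  L (left (90° counter-clockwise)) -> East
  U (U-turn (180°)) -> West
  L (left (90° counter-clockwise)) -> South
Final: South

Answer: Final heading: South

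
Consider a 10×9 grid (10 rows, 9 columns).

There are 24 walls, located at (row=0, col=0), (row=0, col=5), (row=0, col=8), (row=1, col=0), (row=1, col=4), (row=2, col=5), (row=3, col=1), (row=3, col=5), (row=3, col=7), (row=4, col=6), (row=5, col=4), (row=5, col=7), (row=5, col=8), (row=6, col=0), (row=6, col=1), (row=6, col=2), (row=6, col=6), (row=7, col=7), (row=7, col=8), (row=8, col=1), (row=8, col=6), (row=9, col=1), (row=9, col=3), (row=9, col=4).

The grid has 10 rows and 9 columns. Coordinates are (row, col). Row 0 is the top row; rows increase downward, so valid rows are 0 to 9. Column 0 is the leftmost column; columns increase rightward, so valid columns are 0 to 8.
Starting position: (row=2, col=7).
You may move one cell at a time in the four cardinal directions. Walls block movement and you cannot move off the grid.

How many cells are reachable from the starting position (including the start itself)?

Answer: Reachable cells: 13

Derivation:
BFS flood-fill from (row=2, col=7):
  Distance 0: (row=2, col=7)
  Distance 1: (row=1, col=7), (row=2, col=6), (row=2, col=8)
  Distance 2: (row=0, col=7), (row=1, col=6), (row=1, col=8), (row=3, col=6), (row=3, col=8)
  Distance 3: (row=0, col=6), (row=1, col=5), (row=4, col=8)
  Distance 4: (row=4, col=7)
Total reachable: 13 (grid has 66 open cells total)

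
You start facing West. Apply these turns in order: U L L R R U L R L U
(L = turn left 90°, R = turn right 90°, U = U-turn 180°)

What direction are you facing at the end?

Answer: Final heading: North

Derivation:
Start: West
  U (U-turn (180°)) -> East
  L (left (90° counter-clockwise)) -> North
  L (left (90° counter-clockwise)) -> West
  R (right (90° clockwise)) -> North
  R (right (90° clockwise)) -> East
  U (U-turn (180°)) -> West
  L (left (90° counter-clockwise)) -> South
  R (right (90° clockwise)) -> West
  L (left (90° counter-clockwise)) -> South
  U (U-turn (180°)) -> North
Final: North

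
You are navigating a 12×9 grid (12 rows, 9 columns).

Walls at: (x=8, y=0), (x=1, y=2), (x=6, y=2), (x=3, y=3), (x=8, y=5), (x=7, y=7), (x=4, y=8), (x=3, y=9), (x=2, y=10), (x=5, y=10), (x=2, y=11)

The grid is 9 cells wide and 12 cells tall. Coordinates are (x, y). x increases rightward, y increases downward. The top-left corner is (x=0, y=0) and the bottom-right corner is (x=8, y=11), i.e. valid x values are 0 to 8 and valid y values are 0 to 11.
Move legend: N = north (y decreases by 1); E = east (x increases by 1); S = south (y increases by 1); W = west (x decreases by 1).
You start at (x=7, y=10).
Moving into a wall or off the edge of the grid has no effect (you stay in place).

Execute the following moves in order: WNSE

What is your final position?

Start: (x=7, y=10)
  W (west): (x=7, y=10) -> (x=6, y=10)
  N (north): (x=6, y=10) -> (x=6, y=9)
  S (south): (x=6, y=9) -> (x=6, y=10)
  E (east): (x=6, y=10) -> (x=7, y=10)
Final: (x=7, y=10)

Answer: Final position: (x=7, y=10)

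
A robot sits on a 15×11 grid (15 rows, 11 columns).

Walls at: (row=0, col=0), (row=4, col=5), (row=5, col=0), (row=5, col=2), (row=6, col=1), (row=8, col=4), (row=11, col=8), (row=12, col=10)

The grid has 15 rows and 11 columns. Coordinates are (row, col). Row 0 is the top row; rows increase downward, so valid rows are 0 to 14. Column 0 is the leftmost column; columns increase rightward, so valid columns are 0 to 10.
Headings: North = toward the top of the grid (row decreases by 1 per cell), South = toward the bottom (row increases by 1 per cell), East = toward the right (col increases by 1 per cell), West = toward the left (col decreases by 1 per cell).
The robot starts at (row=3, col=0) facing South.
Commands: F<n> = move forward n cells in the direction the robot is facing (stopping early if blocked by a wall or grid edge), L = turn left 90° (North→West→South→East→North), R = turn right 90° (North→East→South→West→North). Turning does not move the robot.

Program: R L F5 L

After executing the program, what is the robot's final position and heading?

Answer: Final position: (row=4, col=0), facing East

Derivation:
Start: (row=3, col=0), facing South
  R: turn right, now facing West
  L: turn left, now facing South
  F5: move forward 1/5 (blocked), now at (row=4, col=0)
  L: turn left, now facing East
Final: (row=4, col=0), facing East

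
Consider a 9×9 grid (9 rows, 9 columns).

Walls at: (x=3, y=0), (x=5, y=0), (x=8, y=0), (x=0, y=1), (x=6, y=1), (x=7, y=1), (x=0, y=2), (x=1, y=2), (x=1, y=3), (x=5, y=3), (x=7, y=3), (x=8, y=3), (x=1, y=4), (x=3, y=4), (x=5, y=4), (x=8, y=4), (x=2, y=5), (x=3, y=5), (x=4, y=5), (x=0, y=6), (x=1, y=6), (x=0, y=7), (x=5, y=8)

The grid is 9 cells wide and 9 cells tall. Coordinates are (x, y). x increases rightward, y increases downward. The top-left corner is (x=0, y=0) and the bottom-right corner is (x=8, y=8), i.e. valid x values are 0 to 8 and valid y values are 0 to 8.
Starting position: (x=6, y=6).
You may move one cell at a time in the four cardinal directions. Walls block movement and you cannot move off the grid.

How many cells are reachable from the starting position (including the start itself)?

BFS flood-fill from (x=6, y=6):
  Distance 0: (x=6, y=6)
  Distance 1: (x=6, y=5), (x=5, y=6), (x=7, y=6), (x=6, y=7)
  Distance 2: (x=6, y=4), (x=5, y=5), (x=7, y=5), (x=4, y=6), (x=8, y=6), (x=5, y=7), (x=7, y=7), (x=6, y=8)
  Distance 3: (x=6, y=3), (x=7, y=4), (x=8, y=5), (x=3, y=6), (x=4, y=7), (x=8, y=7), (x=7, y=8)
  Distance 4: (x=6, y=2), (x=2, y=6), (x=3, y=7), (x=4, y=8), (x=8, y=8)
  Distance 5: (x=5, y=2), (x=7, y=2), (x=2, y=7), (x=3, y=8)
  Distance 6: (x=5, y=1), (x=4, y=2), (x=8, y=2), (x=1, y=7), (x=2, y=8)
  Distance 7: (x=4, y=1), (x=8, y=1), (x=3, y=2), (x=4, y=3), (x=1, y=8)
  Distance 8: (x=4, y=0), (x=3, y=1), (x=2, y=2), (x=3, y=3), (x=4, y=4), (x=0, y=8)
  Distance 9: (x=2, y=1), (x=2, y=3)
  Distance 10: (x=2, y=0), (x=1, y=1), (x=2, y=4)
  Distance 11: (x=1, y=0)
  Distance 12: (x=0, y=0)
Total reachable: 52 (grid has 58 open cells total)

Answer: Reachable cells: 52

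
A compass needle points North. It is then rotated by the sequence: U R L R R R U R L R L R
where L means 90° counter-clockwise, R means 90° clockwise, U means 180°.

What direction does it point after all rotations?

Answer: Final heading: North

Derivation:
Start: North
  U (U-turn (180°)) -> South
  R (right (90° clockwise)) -> West
  L (left (90° counter-clockwise)) -> South
  R (right (90° clockwise)) -> West
  R (right (90° clockwise)) -> North
  R (right (90° clockwise)) -> East
  U (U-turn (180°)) -> West
  R (right (90° clockwise)) -> North
  L (left (90° counter-clockwise)) -> West
  R (right (90° clockwise)) -> North
  L (left (90° counter-clockwise)) -> West
  R (right (90° clockwise)) -> North
Final: North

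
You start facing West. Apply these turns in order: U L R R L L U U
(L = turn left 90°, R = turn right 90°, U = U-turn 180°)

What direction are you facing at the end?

Start: West
  U (U-turn (180°)) -> East
  L (left (90° counter-clockwise)) -> North
  R (right (90° clockwise)) -> East
  R (right (90° clockwise)) -> South
  L (left (90° counter-clockwise)) -> East
  L (left (90° counter-clockwise)) -> North
  U (U-turn (180°)) -> South
  U (U-turn (180°)) -> North
Final: North

Answer: Final heading: North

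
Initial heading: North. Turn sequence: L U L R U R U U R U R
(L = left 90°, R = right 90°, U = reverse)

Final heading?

Start: North
  L (left (90° counter-clockwise)) -> West
  U (U-turn (180°)) -> East
  L (left (90° counter-clockwise)) -> North
  R (right (90° clockwise)) -> East
  U (U-turn (180°)) -> West
  R (right (90° clockwise)) -> North
  U (U-turn (180°)) -> South
  U (U-turn (180°)) -> North
  R (right (90° clockwise)) -> East
  U (U-turn (180°)) -> West
  R (right (90° clockwise)) -> North
Final: North

Answer: Final heading: North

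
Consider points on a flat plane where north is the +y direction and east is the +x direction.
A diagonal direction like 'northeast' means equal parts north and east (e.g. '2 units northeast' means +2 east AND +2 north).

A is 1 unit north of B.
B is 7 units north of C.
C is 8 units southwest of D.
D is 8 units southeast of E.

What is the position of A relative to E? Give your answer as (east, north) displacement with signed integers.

Place E at the origin (east=0, north=0).
  D is 8 units southeast of E: delta (east=+8, north=-8); D at (east=8, north=-8).
  C is 8 units southwest of D: delta (east=-8, north=-8); C at (east=0, north=-16).
  B is 7 units north of C: delta (east=+0, north=+7); B at (east=0, north=-9).
  A is 1 unit north of B: delta (east=+0, north=+1); A at (east=0, north=-8).
Therefore A relative to E: (east=0, north=-8).

Answer: A is at (east=0, north=-8) relative to E.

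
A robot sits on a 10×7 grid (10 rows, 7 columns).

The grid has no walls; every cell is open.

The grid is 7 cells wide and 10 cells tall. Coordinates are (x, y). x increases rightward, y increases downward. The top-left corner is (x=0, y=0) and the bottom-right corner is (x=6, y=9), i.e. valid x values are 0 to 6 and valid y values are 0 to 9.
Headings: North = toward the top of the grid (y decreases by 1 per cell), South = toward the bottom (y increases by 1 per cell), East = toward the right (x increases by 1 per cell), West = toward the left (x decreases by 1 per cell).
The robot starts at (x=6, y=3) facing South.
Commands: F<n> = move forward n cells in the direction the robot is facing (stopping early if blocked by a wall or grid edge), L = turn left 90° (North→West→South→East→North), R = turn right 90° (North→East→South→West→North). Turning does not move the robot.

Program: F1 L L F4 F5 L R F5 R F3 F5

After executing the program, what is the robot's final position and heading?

Answer: Final position: (x=6, y=0), facing East

Derivation:
Start: (x=6, y=3), facing South
  F1: move forward 1, now at (x=6, y=4)
  L: turn left, now facing East
  L: turn left, now facing North
  F4: move forward 4, now at (x=6, y=0)
  F5: move forward 0/5 (blocked), now at (x=6, y=0)
  L: turn left, now facing West
  R: turn right, now facing North
  F5: move forward 0/5 (blocked), now at (x=6, y=0)
  R: turn right, now facing East
  F3: move forward 0/3 (blocked), now at (x=6, y=0)
  F5: move forward 0/5 (blocked), now at (x=6, y=0)
Final: (x=6, y=0), facing East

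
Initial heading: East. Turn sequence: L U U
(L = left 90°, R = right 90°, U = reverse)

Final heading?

Start: East
  L (left (90° counter-clockwise)) -> North
  U (U-turn (180°)) -> South
  U (U-turn (180°)) -> North
Final: North

Answer: Final heading: North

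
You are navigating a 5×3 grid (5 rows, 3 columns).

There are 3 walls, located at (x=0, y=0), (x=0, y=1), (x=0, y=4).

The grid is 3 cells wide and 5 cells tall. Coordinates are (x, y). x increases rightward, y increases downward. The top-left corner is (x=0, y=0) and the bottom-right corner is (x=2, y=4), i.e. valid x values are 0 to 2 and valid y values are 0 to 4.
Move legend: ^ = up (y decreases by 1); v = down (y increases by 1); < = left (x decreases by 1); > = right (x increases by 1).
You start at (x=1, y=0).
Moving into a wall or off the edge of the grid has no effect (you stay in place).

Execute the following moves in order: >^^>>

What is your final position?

Answer: Final position: (x=2, y=0)

Derivation:
Start: (x=1, y=0)
  > (right): (x=1, y=0) -> (x=2, y=0)
  ^ (up): blocked, stay at (x=2, y=0)
  ^ (up): blocked, stay at (x=2, y=0)
  > (right): blocked, stay at (x=2, y=0)
  > (right): blocked, stay at (x=2, y=0)
Final: (x=2, y=0)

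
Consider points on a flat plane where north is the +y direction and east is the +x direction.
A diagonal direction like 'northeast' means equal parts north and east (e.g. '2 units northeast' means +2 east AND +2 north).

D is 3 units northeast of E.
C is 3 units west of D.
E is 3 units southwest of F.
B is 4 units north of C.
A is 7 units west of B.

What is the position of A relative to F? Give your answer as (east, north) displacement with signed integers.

Answer: A is at (east=-10, north=4) relative to F.

Derivation:
Place F at the origin (east=0, north=0).
  E is 3 units southwest of F: delta (east=-3, north=-3); E at (east=-3, north=-3).
  D is 3 units northeast of E: delta (east=+3, north=+3); D at (east=0, north=0).
  C is 3 units west of D: delta (east=-3, north=+0); C at (east=-3, north=0).
  B is 4 units north of C: delta (east=+0, north=+4); B at (east=-3, north=4).
  A is 7 units west of B: delta (east=-7, north=+0); A at (east=-10, north=4).
Therefore A relative to F: (east=-10, north=4).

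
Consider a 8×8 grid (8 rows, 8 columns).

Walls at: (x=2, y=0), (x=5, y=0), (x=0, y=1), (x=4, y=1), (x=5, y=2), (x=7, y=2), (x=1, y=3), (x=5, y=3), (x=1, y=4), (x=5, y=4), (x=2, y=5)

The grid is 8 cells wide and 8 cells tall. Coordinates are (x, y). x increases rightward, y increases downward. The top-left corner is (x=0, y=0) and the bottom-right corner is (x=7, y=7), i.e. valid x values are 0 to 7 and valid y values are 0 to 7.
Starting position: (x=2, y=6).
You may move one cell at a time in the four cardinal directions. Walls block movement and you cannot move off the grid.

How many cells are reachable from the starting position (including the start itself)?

Answer: Reachable cells: 53

Derivation:
BFS flood-fill from (x=2, y=6):
  Distance 0: (x=2, y=6)
  Distance 1: (x=1, y=6), (x=3, y=6), (x=2, y=7)
  Distance 2: (x=1, y=5), (x=3, y=5), (x=0, y=6), (x=4, y=6), (x=1, y=7), (x=3, y=7)
  Distance 3: (x=3, y=4), (x=0, y=5), (x=4, y=5), (x=5, y=6), (x=0, y=7), (x=4, y=7)
  Distance 4: (x=3, y=3), (x=0, y=4), (x=2, y=4), (x=4, y=4), (x=5, y=5), (x=6, y=6), (x=5, y=7)
  Distance 5: (x=3, y=2), (x=0, y=3), (x=2, y=3), (x=4, y=3), (x=6, y=5), (x=7, y=6), (x=6, y=7)
  Distance 6: (x=3, y=1), (x=0, y=2), (x=2, y=2), (x=4, y=2), (x=6, y=4), (x=7, y=5), (x=7, y=7)
  Distance 7: (x=3, y=0), (x=2, y=1), (x=1, y=2), (x=6, y=3), (x=7, y=4)
  Distance 8: (x=4, y=0), (x=1, y=1), (x=6, y=2), (x=7, y=3)
  Distance 9: (x=1, y=0), (x=6, y=1)
  Distance 10: (x=0, y=0), (x=6, y=0), (x=5, y=1), (x=7, y=1)
  Distance 11: (x=7, y=0)
Total reachable: 53 (grid has 53 open cells total)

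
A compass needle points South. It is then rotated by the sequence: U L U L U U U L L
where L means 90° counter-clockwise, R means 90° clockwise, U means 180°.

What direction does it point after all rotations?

Start: South
  U (U-turn (180°)) -> North
  L (left (90° counter-clockwise)) -> West
  U (U-turn (180°)) -> East
  L (left (90° counter-clockwise)) -> North
  U (U-turn (180°)) -> South
  U (U-turn (180°)) -> North
  U (U-turn (180°)) -> South
  L (left (90° counter-clockwise)) -> East
  L (left (90° counter-clockwise)) -> North
Final: North

Answer: Final heading: North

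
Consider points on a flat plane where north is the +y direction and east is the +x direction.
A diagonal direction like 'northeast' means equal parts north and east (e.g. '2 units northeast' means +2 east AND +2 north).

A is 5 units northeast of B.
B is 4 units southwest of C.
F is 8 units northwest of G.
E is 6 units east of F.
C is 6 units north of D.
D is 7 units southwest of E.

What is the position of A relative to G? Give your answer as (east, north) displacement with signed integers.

Answer: A is at (east=-8, north=8) relative to G.

Derivation:
Place G at the origin (east=0, north=0).
  F is 8 units northwest of G: delta (east=-8, north=+8); F at (east=-8, north=8).
  E is 6 units east of F: delta (east=+6, north=+0); E at (east=-2, north=8).
  D is 7 units southwest of E: delta (east=-7, north=-7); D at (east=-9, north=1).
  C is 6 units north of D: delta (east=+0, north=+6); C at (east=-9, north=7).
  B is 4 units southwest of C: delta (east=-4, north=-4); B at (east=-13, north=3).
  A is 5 units northeast of B: delta (east=+5, north=+5); A at (east=-8, north=8).
Therefore A relative to G: (east=-8, north=8).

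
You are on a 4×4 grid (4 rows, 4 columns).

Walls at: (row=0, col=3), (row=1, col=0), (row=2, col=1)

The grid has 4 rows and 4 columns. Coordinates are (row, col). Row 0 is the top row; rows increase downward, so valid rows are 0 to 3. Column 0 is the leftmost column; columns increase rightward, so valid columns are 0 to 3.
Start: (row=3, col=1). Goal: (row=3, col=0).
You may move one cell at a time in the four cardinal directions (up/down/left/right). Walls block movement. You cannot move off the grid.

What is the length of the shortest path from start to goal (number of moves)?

BFS from (row=3, col=1) until reaching (row=3, col=0):
  Distance 0: (row=3, col=1)
  Distance 1: (row=3, col=0), (row=3, col=2)  <- goal reached here
One shortest path (1 moves): (row=3, col=1) -> (row=3, col=0)

Answer: Shortest path length: 1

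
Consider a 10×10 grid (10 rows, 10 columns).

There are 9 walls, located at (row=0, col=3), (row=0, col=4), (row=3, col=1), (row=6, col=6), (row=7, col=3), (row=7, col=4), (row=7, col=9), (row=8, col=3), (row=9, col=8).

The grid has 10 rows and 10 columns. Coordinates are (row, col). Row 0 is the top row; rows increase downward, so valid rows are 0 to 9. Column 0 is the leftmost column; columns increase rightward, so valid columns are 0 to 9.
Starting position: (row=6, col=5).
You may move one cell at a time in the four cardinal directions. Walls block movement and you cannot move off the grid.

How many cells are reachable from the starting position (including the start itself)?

BFS flood-fill from (row=6, col=5):
  Distance 0: (row=6, col=5)
  Distance 1: (row=5, col=5), (row=6, col=4), (row=7, col=5)
  Distance 2: (row=4, col=5), (row=5, col=4), (row=5, col=6), (row=6, col=3), (row=7, col=6), (row=8, col=5)
  Distance 3: (row=3, col=5), (row=4, col=4), (row=4, col=6), (row=5, col=3), (row=5, col=7), (row=6, col=2), (row=7, col=7), (row=8, col=4), (row=8, col=6), (row=9, col=5)
  Distance 4: (row=2, col=5), (row=3, col=4), (row=3, col=6), (row=4, col=3), (row=4, col=7), (row=5, col=2), (row=5, col=8), (row=6, col=1), (row=6, col=7), (row=7, col=2), (row=7, col=8), (row=8, col=7), (row=9, col=4), (row=9, col=6)
  Distance 5: (row=1, col=5), (row=2, col=4), (row=2, col=6), (row=3, col=3), (row=3, col=7), (row=4, col=2), (row=4, col=8), (row=5, col=1), (row=5, col=9), (row=6, col=0), (row=6, col=8), (row=7, col=1), (row=8, col=2), (row=8, col=8), (row=9, col=3), (row=9, col=7)
  Distance 6: (row=0, col=5), (row=1, col=4), (row=1, col=6), (row=2, col=3), (row=2, col=7), (row=3, col=2), (row=3, col=8), (row=4, col=1), (row=4, col=9), (row=5, col=0), (row=6, col=9), (row=7, col=0), (row=8, col=1), (row=8, col=9), (row=9, col=2)
  Distance 7: (row=0, col=6), (row=1, col=3), (row=1, col=7), (row=2, col=2), (row=2, col=8), (row=3, col=9), (row=4, col=0), (row=8, col=0), (row=9, col=1), (row=9, col=9)
  Distance 8: (row=0, col=7), (row=1, col=2), (row=1, col=8), (row=2, col=1), (row=2, col=9), (row=3, col=0), (row=9, col=0)
  Distance 9: (row=0, col=2), (row=0, col=8), (row=1, col=1), (row=1, col=9), (row=2, col=0)
  Distance 10: (row=0, col=1), (row=0, col=9), (row=1, col=0)
  Distance 11: (row=0, col=0)
Total reachable: 91 (grid has 91 open cells total)

Answer: Reachable cells: 91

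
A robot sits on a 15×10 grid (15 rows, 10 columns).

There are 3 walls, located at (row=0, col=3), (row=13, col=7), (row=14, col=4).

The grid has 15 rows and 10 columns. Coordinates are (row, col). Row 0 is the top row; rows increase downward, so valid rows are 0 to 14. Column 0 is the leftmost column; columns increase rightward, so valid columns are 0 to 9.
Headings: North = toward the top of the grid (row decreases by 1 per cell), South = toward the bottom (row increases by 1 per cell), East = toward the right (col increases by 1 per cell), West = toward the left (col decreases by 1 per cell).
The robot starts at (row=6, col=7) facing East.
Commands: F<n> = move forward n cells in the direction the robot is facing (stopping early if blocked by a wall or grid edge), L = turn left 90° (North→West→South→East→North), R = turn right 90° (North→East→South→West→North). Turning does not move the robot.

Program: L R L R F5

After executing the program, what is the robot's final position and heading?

Answer: Final position: (row=6, col=9), facing East

Derivation:
Start: (row=6, col=7), facing East
  L: turn left, now facing North
  R: turn right, now facing East
  L: turn left, now facing North
  R: turn right, now facing East
  F5: move forward 2/5 (blocked), now at (row=6, col=9)
Final: (row=6, col=9), facing East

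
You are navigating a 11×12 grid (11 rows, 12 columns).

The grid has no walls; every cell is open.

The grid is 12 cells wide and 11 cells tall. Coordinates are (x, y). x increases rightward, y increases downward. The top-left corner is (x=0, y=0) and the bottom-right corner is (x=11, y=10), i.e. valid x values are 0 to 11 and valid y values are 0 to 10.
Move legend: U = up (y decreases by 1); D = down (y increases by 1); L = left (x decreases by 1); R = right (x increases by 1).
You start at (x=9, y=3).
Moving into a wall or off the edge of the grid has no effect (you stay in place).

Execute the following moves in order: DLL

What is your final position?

Start: (x=9, y=3)
  D (down): (x=9, y=3) -> (x=9, y=4)
  L (left): (x=9, y=4) -> (x=8, y=4)
  L (left): (x=8, y=4) -> (x=7, y=4)
Final: (x=7, y=4)

Answer: Final position: (x=7, y=4)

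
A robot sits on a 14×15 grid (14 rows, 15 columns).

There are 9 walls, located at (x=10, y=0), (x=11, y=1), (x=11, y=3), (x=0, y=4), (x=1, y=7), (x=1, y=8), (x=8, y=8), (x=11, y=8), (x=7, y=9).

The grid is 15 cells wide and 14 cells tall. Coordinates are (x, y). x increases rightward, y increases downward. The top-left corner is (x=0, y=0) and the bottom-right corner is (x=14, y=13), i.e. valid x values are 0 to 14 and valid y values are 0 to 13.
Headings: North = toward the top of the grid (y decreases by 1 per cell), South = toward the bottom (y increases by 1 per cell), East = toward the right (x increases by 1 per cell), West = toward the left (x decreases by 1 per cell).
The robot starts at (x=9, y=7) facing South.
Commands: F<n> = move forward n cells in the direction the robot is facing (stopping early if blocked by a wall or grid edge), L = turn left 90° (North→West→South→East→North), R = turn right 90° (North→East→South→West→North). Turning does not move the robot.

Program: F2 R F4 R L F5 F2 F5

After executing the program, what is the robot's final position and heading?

Start: (x=9, y=7), facing South
  F2: move forward 2, now at (x=9, y=9)
  R: turn right, now facing West
  F4: move forward 1/4 (blocked), now at (x=8, y=9)
  R: turn right, now facing North
  L: turn left, now facing West
  F5: move forward 0/5 (blocked), now at (x=8, y=9)
  F2: move forward 0/2 (blocked), now at (x=8, y=9)
  F5: move forward 0/5 (blocked), now at (x=8, y=9)
Final: (x=8, y=9), facing West

Answer: Final position: (x=8, y=9), facing West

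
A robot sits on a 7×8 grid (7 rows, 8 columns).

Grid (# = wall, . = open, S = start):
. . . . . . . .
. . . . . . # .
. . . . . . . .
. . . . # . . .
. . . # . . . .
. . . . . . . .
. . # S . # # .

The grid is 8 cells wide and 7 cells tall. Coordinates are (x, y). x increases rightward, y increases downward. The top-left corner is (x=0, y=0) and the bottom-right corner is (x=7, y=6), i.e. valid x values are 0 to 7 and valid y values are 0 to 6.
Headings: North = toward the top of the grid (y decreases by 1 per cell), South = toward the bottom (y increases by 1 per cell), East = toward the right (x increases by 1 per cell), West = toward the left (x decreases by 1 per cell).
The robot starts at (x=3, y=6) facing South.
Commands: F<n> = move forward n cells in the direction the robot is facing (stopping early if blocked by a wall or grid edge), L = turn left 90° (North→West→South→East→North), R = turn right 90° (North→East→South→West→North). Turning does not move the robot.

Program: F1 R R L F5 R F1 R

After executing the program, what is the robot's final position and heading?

Start: (x=3, y=6), facing South
  F1: move forward 0/1 (blocked), now at (x=3, y=6)
  R: turn right, now facing West
  R: turn right, now facing North
  L: turn left, now facing West
  F5: move forward 0/5 (blocked), now at (x=3, y=6)
  R: turn right, now facing North
  F1: move forward 1, now at (x=3, y=5)
  R: turn right, now facing East
Final: (x=3, y=5), facing East

Answer: Final position: (x=3, y=5), facing East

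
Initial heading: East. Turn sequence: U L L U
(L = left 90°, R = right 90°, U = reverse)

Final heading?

Start: East
  U (U-turn (180°)) -> West
  L (left (90° counter-clockwise)) -> South
  L (left (90° counter-clockwise)) -> East
  U (U-turn (180°)) -> West
Final: West

Answer: Final heading: West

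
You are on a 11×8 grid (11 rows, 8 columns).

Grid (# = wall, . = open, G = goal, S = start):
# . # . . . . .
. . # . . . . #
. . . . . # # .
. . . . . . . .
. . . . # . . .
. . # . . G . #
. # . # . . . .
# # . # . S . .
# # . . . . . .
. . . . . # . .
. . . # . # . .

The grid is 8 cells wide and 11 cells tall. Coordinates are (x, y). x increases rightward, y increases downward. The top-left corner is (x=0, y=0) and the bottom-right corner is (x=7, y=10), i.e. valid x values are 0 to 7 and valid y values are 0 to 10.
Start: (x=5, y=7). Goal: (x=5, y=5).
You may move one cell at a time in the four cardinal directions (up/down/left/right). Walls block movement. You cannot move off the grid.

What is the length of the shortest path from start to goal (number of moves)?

BFS from (x=5, y=7) until reaching (x=5, y=5):
  Distance 0: (x=5, y=7)
  Distance 1: (x=5, y=6), (x=4, y=7), (x=6, y=7), (x=5, y=8)
  Distance 2: (x=5, y=5), (x=4, y=6), (x=6, y=6), (x=7, y=7), (x=4, y=8), (x=6, y=8)  <- goal reached here
One shortest path (2 moves): (x=5, y=7) -> (x=5, y=6) -> (x=5, y=5)

Answer: Shortest path length: 2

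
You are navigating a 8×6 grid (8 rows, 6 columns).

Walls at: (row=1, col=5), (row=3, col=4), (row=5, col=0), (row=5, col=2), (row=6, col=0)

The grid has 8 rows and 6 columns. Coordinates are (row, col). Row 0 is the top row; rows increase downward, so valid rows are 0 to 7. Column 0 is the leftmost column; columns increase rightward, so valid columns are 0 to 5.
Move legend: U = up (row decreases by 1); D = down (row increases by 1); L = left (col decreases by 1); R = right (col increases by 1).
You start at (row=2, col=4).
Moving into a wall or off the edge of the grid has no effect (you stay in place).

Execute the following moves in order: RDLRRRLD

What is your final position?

Start: (row=2, col=4)
  R (right): (row=2, col=4) -> (row=2, col=5)
  D (down): (row=2, col=5) -> (row=3, col=5)
  L (left): blocked, stay at (row=3, col=5)
  [×3]R (right): blocked, stay at (row=3, col=5)
  L (left): blocked, stay at (row=3, col=5)
  D (down): (row=3, col=5) -> (row=4, col=5)
Final: (row=4, col=5)

Answer: Final position: (row=4, col=5)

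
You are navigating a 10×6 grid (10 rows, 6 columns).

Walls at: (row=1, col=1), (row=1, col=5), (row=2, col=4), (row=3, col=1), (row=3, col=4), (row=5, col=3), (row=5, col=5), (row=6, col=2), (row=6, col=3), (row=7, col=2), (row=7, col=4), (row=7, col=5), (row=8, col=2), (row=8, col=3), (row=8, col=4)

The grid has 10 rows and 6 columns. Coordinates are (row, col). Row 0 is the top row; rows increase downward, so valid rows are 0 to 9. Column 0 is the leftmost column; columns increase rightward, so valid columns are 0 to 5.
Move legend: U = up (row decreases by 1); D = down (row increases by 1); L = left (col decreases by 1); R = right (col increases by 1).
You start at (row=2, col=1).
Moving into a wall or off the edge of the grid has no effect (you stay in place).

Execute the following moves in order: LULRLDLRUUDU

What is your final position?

Start: (row=2, col=1)
  L (left): (row=2, col=1) -> (row=2, col=0)
  U (up): (row=2, col=0) -> (row=1, col=0)
  L (left): blocked, stay at (row=1, col=0)
  R (right): blocked, stay at (row=1, col=0)
  L (left): blocked, stay at (row=1, col=0)
  D (down): (row=1, col=0) -> (row=2, col=0)
  L (left): blocked, stay at (row=2, col=0)
  R (right): (row=2, col=0) -> (row=2, col=1)
  U (up): blocked, stay at (row=2, col=1)
  U (up): blocked, stay at (row=2, col=1)
  D (down): blocked, stay at (row=2, col=1)
  U (up): blocked, stay at (row=2, col=1)
Final: (row=2, col=1)

Answer: Final position: (row=2, col=1)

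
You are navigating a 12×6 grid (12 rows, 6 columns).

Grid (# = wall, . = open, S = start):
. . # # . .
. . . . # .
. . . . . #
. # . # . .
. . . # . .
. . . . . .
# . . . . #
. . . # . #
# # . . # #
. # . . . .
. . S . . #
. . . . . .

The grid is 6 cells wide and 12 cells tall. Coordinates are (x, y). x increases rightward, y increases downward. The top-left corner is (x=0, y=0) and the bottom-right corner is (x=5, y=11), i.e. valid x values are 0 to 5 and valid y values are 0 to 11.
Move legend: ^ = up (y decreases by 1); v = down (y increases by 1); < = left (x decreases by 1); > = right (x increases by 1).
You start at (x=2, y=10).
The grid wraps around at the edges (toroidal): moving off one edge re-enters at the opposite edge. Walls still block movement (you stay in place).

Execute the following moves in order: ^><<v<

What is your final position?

Start: (x=2, y=10)
  ^ (up): (x=2, y=10) -> (x=2, y=9)
  > (right): (x=2, y=9) -> (x=3, y=9)
  < (left): (x=3, y=9) -> (x=2, y=9)
  < (left): blocked, stay at (x=2, y=9)
  v (down): (x=2, y=9) -> (x=2, y=10)
  < (left): (x=2, y=10) -> (x=1, y=10)
Final: (x=1, y=10)

Answer: Final position: (x=1, y=10)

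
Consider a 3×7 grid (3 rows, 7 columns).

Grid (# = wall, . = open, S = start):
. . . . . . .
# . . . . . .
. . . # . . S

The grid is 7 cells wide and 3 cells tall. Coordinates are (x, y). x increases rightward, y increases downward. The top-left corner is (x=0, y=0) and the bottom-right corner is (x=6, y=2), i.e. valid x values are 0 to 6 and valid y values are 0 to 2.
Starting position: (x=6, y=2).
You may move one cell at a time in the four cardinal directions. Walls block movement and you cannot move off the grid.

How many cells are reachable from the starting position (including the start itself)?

BFS flood-fill from (x=6, y=2):
  Distance 0: (x=6, y=2)
  Distance 1: (x=6, y=1), (x=5, y=2)
  Distance 2: (x=6, y=0), (x=5, y=1), (x=4, y=2)
  Distance 3: (x=5, y=0), (x=4, y=1)
  Distance 4: (x=4, y=0), (x=3, y=1)
  Distance 5: (x=3, y=0), (x=2, y=1)
  Distance 6: (x=2, y=0), (x=1, y=1), (x=2, y=2)
  Distance 7: (x=1, y=0), (x=1, y=2)
  Distance 8: (x=0, y=0), (x=0, y=2)
Total reachable: 19 (grid has 19 open cells total)

Answer: Reachable cells: 19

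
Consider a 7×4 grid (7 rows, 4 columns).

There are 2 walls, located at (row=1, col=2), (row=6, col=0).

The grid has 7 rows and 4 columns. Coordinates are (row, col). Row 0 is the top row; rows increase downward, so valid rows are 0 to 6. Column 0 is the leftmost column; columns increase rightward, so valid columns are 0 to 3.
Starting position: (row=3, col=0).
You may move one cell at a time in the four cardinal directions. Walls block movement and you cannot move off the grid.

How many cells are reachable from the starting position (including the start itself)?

BFS flood-fill from (row=3, col=0):
  Distance 0: (row=3, col=0)
  Distance 1: (row=2, col=0), (row=3, col=1), (row=4, col=0)
  Distance 2: (row=1, col=0), (row=2, col=1), (row=3, col=2), (row=4, col=1), (row=5, col=0)
  Distance 3: (row=0, col=0), (row=1, col=1), (row=2, col=2), (row=3, col=3), (row=4, col=2), (row=5, col=1)
  Distance 4: (row=0, col=1), (row=2, col=3), (row=4, col=3), (row=5, col=2), (row=6, col=1)
  Distance 5: (row=0, col=2), (row=1, col=3), (row=5, col=3), (row=6, col=2)
  Distance 6: (row=0, col=3), (row=6, col=3)
Total reachable: 26 (grid has 26 open cells total)

Answer: Reachable cells: 26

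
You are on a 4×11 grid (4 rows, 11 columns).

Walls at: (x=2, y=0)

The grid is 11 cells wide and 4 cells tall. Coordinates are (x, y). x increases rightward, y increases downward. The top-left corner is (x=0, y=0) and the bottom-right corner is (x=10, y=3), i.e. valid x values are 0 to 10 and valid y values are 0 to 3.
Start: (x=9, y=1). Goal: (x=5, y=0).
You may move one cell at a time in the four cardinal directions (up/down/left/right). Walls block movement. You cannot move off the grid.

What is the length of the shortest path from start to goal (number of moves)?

Answer: Shortest path length: 5

Derivation:
BFS from (x=9, y=1) until reaching (x=5, y=0):
  Distance 0: (x=9, y=1)
  Distance 1: (x=9, y=0), (x=8, y=1), (x=10, y=1), (x=9, y=2)
  Distance 2: (x=8, y=0), (x=10, y=0), (x=7, y=1), (x=8, y=2), (x=10, y=2), (x=9, y=3)
  Distance 3: (x=7, y=0), (x=6, y=1), (x=7, y=2), (x=8, y=3), (x=10, y=3)
  Distance 4: (x=6, y=0), (x=5, y=1), (x=6, y=2), (x=7, y=3)
  Distance 5: (x=5, y=0), (x=4, y=1), (x=5, y=2), (x=6, y=3)  <- goal reached here
One shortest path (5 moves): (x=9, y=1) -> (x=8, y=1) -> (x=7, y=1) -> (x=6, y=1) -> (x=5, y=1) -> (x=5, y=0)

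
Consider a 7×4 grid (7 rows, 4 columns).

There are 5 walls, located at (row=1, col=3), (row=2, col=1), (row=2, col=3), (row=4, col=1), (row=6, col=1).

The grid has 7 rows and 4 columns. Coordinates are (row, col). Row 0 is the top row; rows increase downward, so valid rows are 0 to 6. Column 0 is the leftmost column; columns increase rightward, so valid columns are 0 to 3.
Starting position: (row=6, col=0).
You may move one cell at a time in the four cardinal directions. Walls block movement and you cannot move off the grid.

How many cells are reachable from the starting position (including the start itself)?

Answer: Reachable cells: 23

Derivation:
BFS flood-fill from (row=6, col=0):
  Distance 0: (row=6, col=0)
  Distance 1: (row=5, col=0)
  Distance 2: (row=4, col=0), (row=5, col=1)
  Distance 3: (row=3, col=0), (row=5, col=2)
  Distance 4: (row=2, col=0), (row=3, col=1), (row=4, col=2), (row=5, col=3), (row=6, col=2)
  Distance 5: (row=1, col=0), (row=3, col=2), (row=4, col=3), (row=6, col=3)
  Distance 6: (row=0, col=0), (row=1, col=1), (row=2, col=2), (row=3, col=3)
  Distance 7: (row=0, col=1), (row=1, col=2)
  Distance 8: (row=0, col=2)
  Distance 9: (row=0, col=3)
Total reachable: 23 (grid has 23 open cells total)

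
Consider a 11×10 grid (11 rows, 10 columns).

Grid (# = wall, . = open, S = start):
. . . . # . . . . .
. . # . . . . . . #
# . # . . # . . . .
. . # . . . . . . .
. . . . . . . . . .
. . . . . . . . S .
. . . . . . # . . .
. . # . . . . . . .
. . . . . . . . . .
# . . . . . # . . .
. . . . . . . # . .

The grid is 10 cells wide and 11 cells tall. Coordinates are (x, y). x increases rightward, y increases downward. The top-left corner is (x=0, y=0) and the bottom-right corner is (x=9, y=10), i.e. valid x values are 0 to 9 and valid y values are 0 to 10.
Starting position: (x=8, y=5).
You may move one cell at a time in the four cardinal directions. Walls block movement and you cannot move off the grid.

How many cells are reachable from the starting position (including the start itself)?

Answer: Reachable cells: 98

Derivation:
BFS flood-fill from (x=8, y=5):
  Distance 0: (x=8, y=5)
  Distance 1: (x=8, y=4), (x=7, y=5), (x=9, y=5), (x=8, y=6)
  Distance 2: (x=8, y=3), (x=7, y=4), (x=9, y=4), (x=6, y=5), (x=7, y=6), (x=9, y=6), (x=8, y=7)
  Distance 3: (x=8, y=2), (x=7, y=3), (x=9, y=3), (x=6, y=4), (x=5, y=5), (x=7, y=7), (x=9, y=7), (x=8, y=8)
  Distance 4: (x=8, y=1), (x=7, y=2), (x=9, y=2), (x=6, y=3), (x=5, y=4), (x=4, y=5), (x=5, y=6), (x=6, y=7), (x=7, y=8), (x=9, y=8), (x=8, y=9)
  Distance 5: (x=8, y=0), (x=7, y=1), (x=6, y=2), (x=5, y=3), (x=4, y=4), (x=3, y=5), (x=4, y=6), (x=5, y=7), (x=6, y=8), (x=7, y=9), (x=9, y=9), (x=8, y=10)
  Distance 6: (x=7, y=0), (x=9, y=0), (x=6, y=1), (x=4, y=3), (x=3, y=4), (x=2, y=5), (x=3, y=6), (x=4, y=7), (x=5, y=8), (x=9, y=10)
  Distance 7: (x=6, y=0), (x=5, y=1), (x=4, y=2), (x=3, y=3), (x=2, y=4), (x=1, y=5), (x=2, y=6), (x=3, y=7), (x=4, y=8), (x=5, y=9)
  Distance 8: (x=5, y=0), (x=4, y=1), (x=3, y=2), (x=1, y=4), (x=0, y=5), (x=1, y=6), (x=3, y=8), (x=4, y=9), (x=5, y=10)
  Distance 9: (x=3, y=1), (x=1, y=3), (x=0, y=4), (x=0, y=6), (x=1, y=7), (x=2, y=8), (x=3, y=9), (x=4, y=10), (x=6, y=10)
  Distance 10: (x=3, y=0), (x=1, y=2), (x=0, y=3), (x=0, y=7), (x=1, y=8), (x=2, y=9), (x=3, y=10)
  Distance 11: (x=2, y=0), (x=1, y=1), (x=0, y=8), (x=1, y=9), (x=2, y=10)
  Distance 12: (x=1, y=0), (x=0, y=1), (x=1, y=10)
  Distance 13: (x=0, y=0), (x=0, y=10)
Total reachable: 98 (grid has 98 open cells total)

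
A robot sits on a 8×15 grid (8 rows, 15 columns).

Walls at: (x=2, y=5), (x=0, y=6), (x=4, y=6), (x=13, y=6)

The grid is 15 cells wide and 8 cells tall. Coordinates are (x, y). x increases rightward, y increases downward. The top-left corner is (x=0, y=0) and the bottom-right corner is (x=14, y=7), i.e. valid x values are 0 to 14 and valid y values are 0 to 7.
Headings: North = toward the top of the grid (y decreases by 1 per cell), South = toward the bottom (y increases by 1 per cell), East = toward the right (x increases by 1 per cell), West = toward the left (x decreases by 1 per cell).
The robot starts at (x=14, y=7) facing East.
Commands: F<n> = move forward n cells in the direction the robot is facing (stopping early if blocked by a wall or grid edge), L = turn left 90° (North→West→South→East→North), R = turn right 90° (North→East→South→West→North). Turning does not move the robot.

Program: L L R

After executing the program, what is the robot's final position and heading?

Start: (x=14, y=7), facing East
  L: turn left, now facing North
  L: turn left, now facing West
  R: turn right, now facing North
Final: (x=14, y=7), facing North

Answer: Final position: (x=14, y=7), facing North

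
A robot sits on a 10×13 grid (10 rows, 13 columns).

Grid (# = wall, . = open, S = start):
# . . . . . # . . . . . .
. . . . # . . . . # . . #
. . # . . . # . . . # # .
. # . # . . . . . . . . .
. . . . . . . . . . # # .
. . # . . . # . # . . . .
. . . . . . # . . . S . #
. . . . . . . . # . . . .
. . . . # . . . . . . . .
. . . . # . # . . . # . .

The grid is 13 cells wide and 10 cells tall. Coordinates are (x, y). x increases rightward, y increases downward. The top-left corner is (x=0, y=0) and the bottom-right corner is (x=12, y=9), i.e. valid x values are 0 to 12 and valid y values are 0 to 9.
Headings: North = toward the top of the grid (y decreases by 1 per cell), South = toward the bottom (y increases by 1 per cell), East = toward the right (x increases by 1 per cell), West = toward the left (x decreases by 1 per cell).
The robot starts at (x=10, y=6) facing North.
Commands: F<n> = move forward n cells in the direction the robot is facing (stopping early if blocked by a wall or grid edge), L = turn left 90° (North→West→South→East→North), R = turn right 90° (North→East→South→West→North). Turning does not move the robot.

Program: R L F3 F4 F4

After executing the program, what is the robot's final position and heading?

Start: (x=10, y=6), facing North
  R: turn right, now facing East
  L: turn left, now facing North
  F3: move forward 1/3 (blocked), now at (x=10, y=5)
  F4: move forward 0/4 (blocked), now at (x=10, y=5)
  F4: move forward 0/4 (blocked), now at (x=10, y=5)
Final: (x=10, y=5), facing North

Answer: Final position: (x=10, y=5), facing North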